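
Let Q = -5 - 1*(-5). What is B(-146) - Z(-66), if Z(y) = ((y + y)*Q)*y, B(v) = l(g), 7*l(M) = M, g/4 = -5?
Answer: -20/7 ≈ -2.8571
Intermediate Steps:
Q = 0 (Q = -5 + 5 = 0)
g = -20 (g = 4*(-5) = -20)
l(M) = M/7
B(v) = -20/7 (B(v) = (⅐)*(-20) = -20/7)
Z(y) = 0 (Z(y) = ((y + y)*0)*y = ((2*y)*0)*y = 0*y = 0)
B(-146) - Z(-66) = -20/7 - 1*0 = -20/7 + 0 = -20/7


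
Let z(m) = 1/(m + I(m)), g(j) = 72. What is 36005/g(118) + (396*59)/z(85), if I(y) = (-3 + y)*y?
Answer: 11868013445/72 ≈ 1.6483e+8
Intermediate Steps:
I(y) = y*(-3 + y)
z(m) = 1/(m + m*(-3 + m))
36005/g(118) + (396*59)/z(85) = 36005/72 + (396*59)/((1/(85*(-2 + 85)))) = 36005*(1/72) + 23364/(((1/85)/83)) = 36005/72 + 23364/(((1/85)*(1/83))) = 36005/72 + 23364/(1/7055) = 36005/72 + 23364*7055 = 36005/72 + 164833020 = 11868013445/72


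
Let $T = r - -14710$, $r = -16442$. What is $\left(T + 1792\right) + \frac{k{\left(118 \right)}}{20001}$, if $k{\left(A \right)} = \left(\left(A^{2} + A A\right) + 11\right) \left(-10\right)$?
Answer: $\frac{921470}{20001} \approx 46.071$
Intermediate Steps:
$k{\left(A \right)} = -110 - 20 A^{2}$ ($k{\left(A \right)} = \left(\left(A^{2} + A^{2}\right) + 11\right) \left(-10\right) = \left(2 A^{2} + 11\right) \left(-10\right) = \left(11 + 2 A^{2}\right) \left(-10\right) = -110 - 20 A^{2}$)
$T = -1732$ ($T = -16442 - -14710 = -16442 + 14710 = -1732$)
$\left(T + 1792\right) + \frac{k{\left(118 \right)}}{20001} = \left(-1732 + 1792\right) + \frac{-110 - 20 \cdot 118^{2}}{20001} = 60 + \left(-110 - 278480\right) \frac{1}{20001} = 60 - \frac{278590}{20001} = \frac{921470}{20001}$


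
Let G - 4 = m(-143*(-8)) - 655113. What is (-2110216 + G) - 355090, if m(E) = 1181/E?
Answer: -3569753579/1144 ≈ -3.1204e+6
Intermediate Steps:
G = -749443515/1144 (G = 4 + (1181/((-143*(-8))) - 655113) = 4 + (1181/1144 - 655113) = 4 - 749448091/1144 = -749443515/1144 ≈ -6.5511e+5)
(-2110216 + G) - 355090 = (-2110216 - 749443515/1144) - 355090 = -3163530619/1144 - 355090 = -3569753579/1144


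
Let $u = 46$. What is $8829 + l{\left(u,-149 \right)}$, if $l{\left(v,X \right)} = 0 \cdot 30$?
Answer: $8829$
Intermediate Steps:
$l{\left(v,X \right)} = 0$
$8829 + l{\left(u,-149 \right)} = 8829 + 0 = 8829$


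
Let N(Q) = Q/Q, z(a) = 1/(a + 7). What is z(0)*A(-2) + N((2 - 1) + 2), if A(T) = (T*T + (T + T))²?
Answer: 1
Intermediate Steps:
z(a) = 1/(7 + a)
N(Q) = 1
A(T) = (T² + 2*T)²
z(0)*A(-2) + N((2 - 1) + 2) = ((-2)²*(2 - 2)²)/(7 + 0) + 1 = (4*0²)/7 + 1 = (4*0)/7 + 1 = (⅐)*0 + 1 = 0 + 1 = 1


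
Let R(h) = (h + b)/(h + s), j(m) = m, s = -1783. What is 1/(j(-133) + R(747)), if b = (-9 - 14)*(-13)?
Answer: -518/69417 ≈ -0.0074622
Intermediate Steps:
b = 299 (b = -23*(-13) = 299)
R(h) = (299 + h)/(-1783 + h) (R(h) = (h + 299)/(h - 1783) = (299 + h)/(-1783 + h))
1/(j(-133) + R(747)) = 1/(-133 + (299 + 747)/(-1783 + 747)) = 1/(-133 + 1046/(-1036)) = 1/(-133 - 1/1036*1046) = 1/(-133 - 523/518) = 1/(-69417/518) = -518/69417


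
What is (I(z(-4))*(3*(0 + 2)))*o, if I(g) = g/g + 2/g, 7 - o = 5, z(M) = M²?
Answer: 27/2 ≈ 13.500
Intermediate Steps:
o = 2 (o = 7 - 1*5 = 7 - 5 = 2)
I(g) = 1 + 2/g
(I(z(-4))*(3*(0 + 2)))*o = (((2 + (-4)²)/((-4)²))*(3*(0 + 2)))*2 = (((2 + 16)/16)*(3*2))*2 = (((1/16)*18)*6)*2 = ((9/8)*6)*2 = (27/4)*2 = 27/2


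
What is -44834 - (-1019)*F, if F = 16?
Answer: -28530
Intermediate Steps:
-44834 - (-1019)*F = -44834 - (-1019)*16 = -44834 - 1*(-16304) = -44834 + 16304 = -28530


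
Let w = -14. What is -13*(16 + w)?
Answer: -26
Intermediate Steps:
-13*(16 + w) = -13*(16 - 14) = -13*2 = -26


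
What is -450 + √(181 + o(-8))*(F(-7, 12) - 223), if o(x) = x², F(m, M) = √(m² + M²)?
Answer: -450 + 7*√5*(-223 + √193) ≈ -3723.1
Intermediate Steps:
F(m, M) = √(M² + m²)
-450 + √(181 + o(-8))*(F(-7, 12) - 223) = -450 + √(181 + (-8)²)*(√(12² + (-7)²) - 223) = -450 + √(181 + 64)*(√(144 + 49) - 223) = -450 + √245*(√193 - 223) = -450 + (7*√5)*(-223 + √193) = -450 + 7*√5*(-223 + √193)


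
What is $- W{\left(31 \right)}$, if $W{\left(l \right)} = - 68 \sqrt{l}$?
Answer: $68 \sqrt{31} \approx 378.61$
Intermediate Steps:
$- W{\left(31 \right)} = - \left(-68\right) \sqrt{31} = 68 \sqrt{31}$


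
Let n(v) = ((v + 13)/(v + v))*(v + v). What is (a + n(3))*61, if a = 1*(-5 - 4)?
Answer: 427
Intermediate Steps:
a = -9 (a = 1*(-9) = -9)
n(v) = 13 + v (n(v) = ((13 + v)/((2*v)))*(2*v) = ((13 + v)*(1/(2*v)))*(2*v) = ((13 + v)/(2*v))*(2*v) = 13 + v)
(a + n(3))*61 = (-9 + (13 + 3))*61 = (-9 + 16)*61 = 7*61 = 427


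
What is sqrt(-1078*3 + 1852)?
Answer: I*sqrt(1382) ≈ 37.175*I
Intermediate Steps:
sqrt(-1078*3 + 1852) = sqrt(-3234 + 1852) = sqrt(-1382) = I*sqrt(1382)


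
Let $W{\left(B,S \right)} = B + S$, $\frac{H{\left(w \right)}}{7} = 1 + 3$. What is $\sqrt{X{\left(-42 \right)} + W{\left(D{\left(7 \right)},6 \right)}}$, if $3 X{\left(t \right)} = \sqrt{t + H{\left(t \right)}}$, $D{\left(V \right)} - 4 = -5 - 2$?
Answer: $\frac{\sqrt{27 + 3 i \sqrt{14}}}{3} \approx 1.7676 + 0.3528 i$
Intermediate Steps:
$D{\left(V \right)} = -3$ ($D{\left(V \right)} = 4 - 7 = -3$)
$H{\left(w \right)} = 28$ ($H{\left(w \right)} = 7 \left(1 + 3\right) = 7 \cdot 4 = 28$)
$X{\left(t \right)} = \frac{\sqrt{28 + t}}{3}$ ($X{\left(t \right)} = \frac{\sqrt{t + 28}}{3} = \frac{\sqrt{28 + t}}{3}$)
$\sqrt{X{\left(-42 \right)} + W{\left(D{\left(7 \right)},6 \right)}} = \sqrt{\frac{\sqrt{28 - 42}}{3} + \left(-3 + 6\right)} = \sqrt{\frac{\sqrt{-14}}{3} + 3} = \sqrt{\frac{i \sqrt{14}}{3} + 3} = \sqrt{3 + \frac{i \sqrt{14}}{3}}$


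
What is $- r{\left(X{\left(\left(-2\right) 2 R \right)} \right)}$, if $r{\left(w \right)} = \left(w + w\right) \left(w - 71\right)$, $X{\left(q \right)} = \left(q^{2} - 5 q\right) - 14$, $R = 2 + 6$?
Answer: $-2571660$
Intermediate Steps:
$R = 8$
$X{\left(q \right)} = -14 + q^{2} - 5 q$
$r{\left(w \right)} = 2 w \left(-71 + w\right)$
$- r{\left(X{\left(\left(-2\right) 2 R \right)} \right)} = - 2 \left(-14 + \left(\left(-2\right) 2 \cdot 8\right)^{2} - 5 \left(-2\right) 2 \cdot 8\right) \left(-71 - \left(14 - 1024 + 5 \left(\left(-2\right) 2\right) 8\right)\right) = - 2 \left(-14 + \left(\left(-4\right) 8\right)^{2} - 5 \left(\left(-4\right) 8\right)\right) \left(-71 - \left(14 - 1024 + 5 \left(-4\right) 8\right)\right) = - 2 \left(-14 + \left(-32\right)^{2} - -160\right) \left(-71 - \left(-146 - 1024\right)\right) = - 2 \left(-14 + 1024 + 160\right) \left(-71 + \left(-14 + 1024 + 160\right)\right) = - 2 \cdot 1170 \left(-71 + 1170\right) = - 2 \cdot 1170 \cdot 1099 = \left(-1\right) 2571660 = -2571660$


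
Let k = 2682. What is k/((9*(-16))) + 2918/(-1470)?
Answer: -121187/5880 ≈ -20.610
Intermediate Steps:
k/((9*(-16))) + 2918/(-1470) = 2682/((9*(-16))) + 2918/(-1470) = 2682/(-144) + 2918*(-1/1470) = 2682*(-1/144) - 1459/735 = -149/8 - 1459/735 = -121187/5880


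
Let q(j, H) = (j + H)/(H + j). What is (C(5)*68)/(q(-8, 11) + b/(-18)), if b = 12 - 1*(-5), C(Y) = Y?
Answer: 6120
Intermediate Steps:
b = 17 (b = 12 + 5 = 17)
q(j, H) = 1 (q(j, H) = (H + j)/(H + j) = 1)
(C(5)*68)/(q(-8, 11) + b/(-18)) = (5*68)/(1 + 17/(-18)) = 340/(1 + 17*(-1/18)) = 340/(1 - 17/18) = 340/(1/18) = 340*18 = 6120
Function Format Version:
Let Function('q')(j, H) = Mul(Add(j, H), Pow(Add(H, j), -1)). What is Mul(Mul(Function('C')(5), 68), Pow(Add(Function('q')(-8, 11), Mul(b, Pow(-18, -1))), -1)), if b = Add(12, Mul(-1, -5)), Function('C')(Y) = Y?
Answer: 6120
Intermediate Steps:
b = 17 (b = Add(12, 5) = 17)
Function('q')(j, H) = 1 (Function('q')(j, H) = Mul(Add(H, j), Pow(Add(H, j), -1)) = 1)
Mul(Mul(Function('C')(5), 68), Pow(Add(Function('q')(-8, 11), Mul(b, Pow(-18, -1))), -1)) = Mul(Mul(5, 68), Pow(Add(1, Mul(17, Pow(-18, -1))), -1)) = Mul(340, Pow(Add(1, Mul(17, Rational(-1, 18))), -1)) = Mul(340, Pow(Add(1, Rational(-17, 18)), -1)) = Mul(340, Pow(Rational(1, 18), -1)) = Mul(340, 18) = 6120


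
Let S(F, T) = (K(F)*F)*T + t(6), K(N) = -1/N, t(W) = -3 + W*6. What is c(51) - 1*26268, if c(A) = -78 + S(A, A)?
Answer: -26364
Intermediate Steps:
t(W) = -3 + 6*W
S(F, T) = 33 - T (S(F, T) = ((-1/F)*F)*T + (-3 + 6*6) = -T + (-3 + 36) = -T + 33 = 33 - T)
c(A) = -45 - A (c(A) = -78 + (33 - A) = -45 - A)
c(51) - 1*26268 = (-45 - 1*51) - 1*26268 = (-45 - 51) - 26268 = -96 - 26268 = -26364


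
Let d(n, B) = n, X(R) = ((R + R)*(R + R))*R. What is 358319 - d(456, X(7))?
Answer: 357863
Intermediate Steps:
X(R) = 4*R**3 (X(R) = ((2*R)*(2*R))*R = (4*R**2)*R = 4*R**3)
358319 - d(456, X(7)) = 358319 - 1*456 = 358319 - 456 = 357863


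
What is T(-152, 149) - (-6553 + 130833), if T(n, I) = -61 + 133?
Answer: -124208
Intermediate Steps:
T(n, I) = 72
T(-152, 149) - (-6553 + 130833) = 72 - (-6553 + 130833) = 72 - 1*124280 = 72 - 124280 = -124208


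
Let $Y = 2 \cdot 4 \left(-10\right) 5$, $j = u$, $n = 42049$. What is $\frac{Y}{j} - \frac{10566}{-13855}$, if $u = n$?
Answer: $\frac{438747734}{582588895} \approx 0.7531$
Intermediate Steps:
$u = 42049$
$j = 42049$
$Y = -400$ ($Y = 8 \left(-10\right) 5 = \left(-80\right) 5 = -400$)
$\frac{Y}{j} - \frac{10566}{-13855} = - \frac{400}{42049} - \frac{10566}{-13855} = \left(-400\right) \frac{1}{42049} - - \frac{10566}{13855} = - \frac{400}{42049} + \frac{10566}{13855} = \frac{438747734}{582588895}$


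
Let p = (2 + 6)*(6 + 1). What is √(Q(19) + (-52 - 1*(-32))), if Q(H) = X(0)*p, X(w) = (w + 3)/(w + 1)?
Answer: 2*√37 ≈ 12.166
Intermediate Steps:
X(w) = (3 + w)/(1 + w)
p = 56 (p = 8*7 = 56)
Q(H) = 168 (Q(H) = ((3 + 0)/(1 + 0))*56 = (3/1)*56 = (1*3)*56 = 3*56 = 168)
√(Q(19) + (-52 - 1*(-32))) = √(168 + (-52 - 1*(-32))) = √(168 + (-52 + 32)) = √(168 - 20) = √148 = 2*√37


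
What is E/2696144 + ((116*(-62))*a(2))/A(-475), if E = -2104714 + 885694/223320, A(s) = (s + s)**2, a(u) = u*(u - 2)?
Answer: -235011922393/301051439040 ≈ -0.78064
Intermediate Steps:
a(u) = u*(-2 + u)
A(s) = 4*s**2 (A(s) = (2*s)**2 = 4*s**2)
E = -235011922393/111660 (E = -2104714 + 885694*(1/223320) = -2104714 + 442847/111660 = -235011922393/111660 ≈ -2.1047e+6)
E/2696144 + ((116*(-62))*a(2))/A(-475) = -235011922393/111660/2696144 + ((116*(-62))*(2*(-2 + 2)))/((4*(-475)**2)) = -235011922393/111660*1/2696144 + (-14384*0)/((4*225625)) = -235011922393/301051439040 - 7192*0/902500 = -235011922393/301051439040 + 0*(1/902500) = -235011922393/301051439040 + 0 = -235011922393/301051439040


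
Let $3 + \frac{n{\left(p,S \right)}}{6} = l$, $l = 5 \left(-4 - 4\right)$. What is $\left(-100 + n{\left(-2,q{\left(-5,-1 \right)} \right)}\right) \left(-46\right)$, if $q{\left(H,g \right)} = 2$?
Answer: $16468$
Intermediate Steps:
$l = -40$ ($l = 5 \left(-8\right) = -40$)
$n{\left(p,S \right)} = -258$ ($n{\left(p,S \right)} = -18 + 6 \left(-40\right) = -18 - 240 = -258$)
$\left(-100 + n{\left(-2,q{\left(-5,-1 \right)} \right)}\right) \left(-46\right) = \left(-100 - 258\right) \left(-46\right) = \left(-358\right) \left(-46\right) = 16468$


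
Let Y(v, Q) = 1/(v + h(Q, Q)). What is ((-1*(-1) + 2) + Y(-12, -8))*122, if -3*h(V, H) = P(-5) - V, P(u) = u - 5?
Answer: 6039/17 ≈ 355.24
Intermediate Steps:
P(u) = -5 + u
h(V, H) = 10/3 + V/3 (h(V, H) = -((-5 - 5) - V)/3 = -(-10 - V)/3 = 10/3 + V/3)
Y(v, Q) = 1/(10/3 + v + Q/3) (Y(v, Q) = 1/(v + (10/3 + Q/3)) = 1/(10/3 + v + Q/3))
((-1*(-1) + 2) + Y(-12, -8))*122 = ((-1*(-1) + 2) + 3/(10 - 8 + 3*(-12)))*122 = ((1 + 2) + 3/(10 - 8 - 36))*122 = (3 + 3/(-34))*122 = (3 + 3*(-1/34))*122 = (3 - 3/34)*122 = (99/34)*122 = 6039/17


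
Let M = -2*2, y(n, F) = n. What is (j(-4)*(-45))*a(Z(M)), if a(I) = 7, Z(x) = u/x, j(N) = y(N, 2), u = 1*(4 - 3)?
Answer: 1260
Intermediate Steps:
u = 1 (u = 1*1 = 1)
j(N) = N
M = -4
Z(x) = 1/x
(j(-4)*(-45))*a(Z(M)) = -4*(-45)*7 = 180*7 = 1260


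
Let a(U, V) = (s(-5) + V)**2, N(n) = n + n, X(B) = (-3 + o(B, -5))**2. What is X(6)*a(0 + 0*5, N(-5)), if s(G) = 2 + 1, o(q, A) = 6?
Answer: 441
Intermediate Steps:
X(B) = 9 (X(B) = (-3 + 6)**2 = 3**2 = 9)
N(n) = 2*n
s(G) = 3
a(U, V) = (3 + V)**2
X(6)*a(0 + 0*5, N(-5)) = 9*(3 + 2*(-5))**2 = 9*(3 - 10)**2 = 9*(-7)**2 = 9*49 = 441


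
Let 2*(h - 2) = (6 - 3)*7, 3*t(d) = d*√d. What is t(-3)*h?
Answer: -25*I*√3/2 ≈ -21.651*I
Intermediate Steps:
t(d) = d^(3/2)/3 (t(d) = (d*√d)/3 = d^(3/2)/3)
h = 25/2 (h = 2 + ((6 - 3)*7)/2 = 2 + (3*7)/2 = 2 + (½)*21 = 2 + 21/2 = 25/2 ≈ 12.500)
t(-3)*h = ((-3)^(3/2)/3)*(25/2) = ((-3*I*√3)/3)*(25/2) = -I*√3*(25/2) = -25*I*√3/2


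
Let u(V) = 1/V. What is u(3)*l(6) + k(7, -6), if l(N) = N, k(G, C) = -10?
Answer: -8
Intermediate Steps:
u(V) = 1/V
u(3)*l(6) + k(7, -6) = 6/3 - 10 = (⅓)*6 - 10 = 2 - 10 = -8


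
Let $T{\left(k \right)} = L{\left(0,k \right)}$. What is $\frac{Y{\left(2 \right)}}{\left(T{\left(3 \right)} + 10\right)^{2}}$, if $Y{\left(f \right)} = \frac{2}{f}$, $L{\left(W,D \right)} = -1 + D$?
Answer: $\frac{1}{144} \approx 0.0069444$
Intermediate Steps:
$T{\left(k \right)} = -1 + k$
$\frac{Y{\left(2 \right)}}{\left(T{\left(3 \right)} + 10\right)^{2}} = \frac{2 \cdot \frac{1}{2}}{\left(\left(-1 + 3\right) + 10\right)^{2}} = \frac{2 \cdot \frac{1}{2}}{\left(2 + 10\right)^{2}} = 1 \frac{1}{12^{2}} = 1 \cdot \frac{1}{144} = \frac{1}{144}$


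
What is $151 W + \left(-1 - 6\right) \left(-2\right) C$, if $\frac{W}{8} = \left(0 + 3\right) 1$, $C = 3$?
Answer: $3666$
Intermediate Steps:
$W = 24$ ($W = 8 \left(0 + 3\right) 1 = 8 \cdot 3 \cdot 1 = 8 \cdot 3 = 24$)
$151 W + \left(-1 - 6\right) \left(-2\right) C = 151 \cdot 24 + \left(-1 - 6\right) \left(-2\right) 3 = 3624 + \left(-1 - 6\right) \left(-2\right) 3 = 3624 + \left(-7\right) \left(-2\right) 3 = 3624 + 14 \cdot 3 = 3624 + 42 = 3666$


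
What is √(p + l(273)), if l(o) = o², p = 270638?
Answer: √345167 ≈ 587.51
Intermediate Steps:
√(p + l(273)) = √(270638 + 273²) = √(270638 + 74529) = √345167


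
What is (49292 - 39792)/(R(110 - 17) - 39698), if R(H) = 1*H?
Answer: -1900/7921 ≈ -0.23987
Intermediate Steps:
R(H) = H
(49292 - 39792)/(R(110 - 17) - 39698) = (49292 - 39792)/((110 - 17) - 39698) = 9500/(93 - 39698) = 9500/(-39605) = 9500*(-1/39605) = -1900/7921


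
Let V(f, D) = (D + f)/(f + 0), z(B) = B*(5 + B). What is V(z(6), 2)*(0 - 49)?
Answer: -1666/33 ≈ -50.485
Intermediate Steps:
V(f, D) = (D + f)/f
V(z(6), 2)*(0 - 49) = ((2 + 6*(5 + 6))/((6*(5 + 6))))*(0 - 49) = ((2 + 6*11)/((6*11)))*(-49) = ((2 + 66)/66)*(-49) = ((1/66)*68)*(-49) = (34/33)*(-49) = -1666/33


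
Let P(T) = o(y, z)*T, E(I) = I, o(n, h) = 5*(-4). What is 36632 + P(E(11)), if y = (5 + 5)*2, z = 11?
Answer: 36412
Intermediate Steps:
y = 20 (y = 10*2 = 20)
o(n, h) = -20
P(T) = -20*T
36632 + P(E(11)) = 36632 - 20*11 = 36632 - 220 = 36412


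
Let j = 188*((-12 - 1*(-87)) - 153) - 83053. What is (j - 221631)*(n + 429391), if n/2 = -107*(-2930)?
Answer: -337362740028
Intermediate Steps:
n = 627020 (n = 2*(-107*(-2930)) = 2*313510 = 627020)
j = -97717 (j = 188*((-12 + 87) - 153) - 83053 = 188*(75 - 153) - 83053 = 188*(-78) - 83053 = -14664 - 83053 = -97717)
(j - 221631)*(n + 429391) = (-97717 - 221631)*(627020 + 429391) = -319348*1056411 = -337362740028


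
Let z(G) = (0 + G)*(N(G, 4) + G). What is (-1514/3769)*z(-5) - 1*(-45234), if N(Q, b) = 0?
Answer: 170449096/3769 ≈ 45224.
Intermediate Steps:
z(G) = G² (z(G) = (0 + G)*(0 + G) = G*G = G²)
(-1514/3769)*z(-5) - 1*(-45234) = -1514/3769*(-5)² - 1*(-45234) = -1514*1/3769*25 + 45234 = -1514/3769*25 + 45234 = -37850/3769 + 45234 = 170449096/3769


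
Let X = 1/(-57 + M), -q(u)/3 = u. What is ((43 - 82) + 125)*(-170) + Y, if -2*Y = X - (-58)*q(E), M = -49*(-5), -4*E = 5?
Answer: -5538011/376 ≈ -14729.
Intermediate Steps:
E = -5/4 (E = -1/4*5 = -5/4 ≈ -1.2500)
M = 245
q(u) = -3*u
X = 1/188 (X = 1/(-57 + 245) = 1/188 ≈ 0.0053191)
Y = -40891/376 (Y = -(1/188 - (-58)*(-3*(-5/4)))/2 = -(1/188 - (-58)*15/4)/2 = -(1/188 - 1*(-435/2))/2 = -(1/188 + 435/2)/2 = -1/2*40891/188 = -40891/376 ≈ -108.75)
((43 - 82) + 125)*(-170) + Y = ((43 - 82) + 125)*(-170) - 40891/376 = (-39 + 125)*(-170) - 40891/376 = 86*(-170) - 40891/376 = -14620 - 40891/376 = -5538011/376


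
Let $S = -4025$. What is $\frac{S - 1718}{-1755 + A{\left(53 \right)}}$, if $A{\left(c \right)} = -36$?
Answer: $\frac{5743}{1791} \approx 3.2066$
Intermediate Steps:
$\frac{S - 1718}{-1755 + A{\left(53 \right)}} = \frac{-4025 - 1718}{-1755 - 36} = - \frac{5743}{-1791} = \left(-5743\right) \left(- \frac{1}{1791}\right) = \frac{5743}{1791}$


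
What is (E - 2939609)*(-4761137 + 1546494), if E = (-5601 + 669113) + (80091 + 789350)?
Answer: 4521896863808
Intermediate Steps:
E = 1532953 (E = 663512 + 869441 = 1532953)
(E - 2939609)*(-4761137 + 1546494) = (1532953 - 2939609)*(-4761137 + 1546494) = -1406656*(-3214643) = 4521896863808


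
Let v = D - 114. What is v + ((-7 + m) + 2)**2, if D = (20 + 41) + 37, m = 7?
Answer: -12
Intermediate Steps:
D = 98 (D = 61 + 37 = 98)
v = -16 (v = 98 - 114 = -16)
v + ((-7 + m) + 2)**2 = -16 + ((-7 + 7) + 2)**2 = -16 + (0 + 2)**2 = -16 + 2**2 = -16 + 4 = -12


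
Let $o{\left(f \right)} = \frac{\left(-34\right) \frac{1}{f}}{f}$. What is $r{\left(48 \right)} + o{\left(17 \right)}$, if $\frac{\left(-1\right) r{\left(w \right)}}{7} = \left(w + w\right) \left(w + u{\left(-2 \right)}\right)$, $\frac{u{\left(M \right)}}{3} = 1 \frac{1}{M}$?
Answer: $- \frac{531218}{17} \approx -31248.0$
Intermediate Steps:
$u{\left(M \right)} = \frac{3}{M}$ ($u{\left(M \right)} = 3 \cdot 1 \frac{1}{M} = \frac{3}{M}$)
$o{\left(f \right)} = - \frac{34}{f^{2}}$
$r{\left(w \right)} = - 14 w \left(- \frac{3}{2} + w\right)$ ($r{\left(w \right)} = - 7 \left(w + w\right) \left(w + \frac{3}{-2}\right) = - 7 \cdot 2 w \left(w + 3 \left(- \frac{1}{2}\right)\right) = - 7 \cdot 2 w \left(w - \frac{3}{2}\right) = - 7 \cdot 2 w \left(- \frac{3}{2} + w\right) = - 14 w \left(- \frac{3}{2} + w\right)$)
$r{\left(48 \right)} + o{\left(17 \right)} = 7 \cdot 48 \left(3 - 96\right) - \frac{34}{289} = 7 \cdot 48 \left(3 - 96\right) - \frac{2}{17} = 7 \cdot 48 \left(-93\right) - \frac{2}{17} = -31248 - \frac{2}{17} = - \frac{531218}{17}$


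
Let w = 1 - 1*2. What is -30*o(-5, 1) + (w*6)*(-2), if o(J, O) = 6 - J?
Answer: -318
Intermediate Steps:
w = -1 (w = 1 - 2 = -1)
-30*o(-5, 1) + (w*6)*(-2) = -30*(6 - 1*(-5)) - 1*6*(-2) = -30*(6 + 5) - 6*(-2) = -30*11 + 12 = -330 + 12 = -318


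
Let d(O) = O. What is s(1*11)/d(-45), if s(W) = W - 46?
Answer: 7/9 ≈ 0.77778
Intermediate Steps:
s(W) = -46 + W
s(1*11)/d(-45) = (-46 + 1*11)/(-45) = (-46 + 11)*(-1/45) = -35*(-1/45) = 7/9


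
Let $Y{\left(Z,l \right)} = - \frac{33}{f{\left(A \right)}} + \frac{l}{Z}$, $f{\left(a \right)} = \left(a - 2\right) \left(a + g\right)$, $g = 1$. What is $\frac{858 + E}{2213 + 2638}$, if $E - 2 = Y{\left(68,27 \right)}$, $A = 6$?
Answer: $\frac{102247}{577269} \approx 0.17712$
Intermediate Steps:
$f{\left(a \right)} = \left(1 + a\right) \left(-2 + a\right)$ ($f{\left(a \right)} = \left(a - 2\right) \left(a + 1\right) = \left(-2 + a\right) \left(1 + a\right) = \left(1 + a\right) \left(-2 + a\right)$)
$Y{\left(Z,l \right)} = - \frac{33}{28} + \frac{l}{Z}$ ($Y{\left(Z,l \right)} = - \frac{33}{-2 + 6^{2} - 6} + \frac{l}{Z} = - \frac{33}{-2 + 36 - 6} + \frac{l}{Z} = - \frac{33}{28} + \frac{l}{Z}$)
$E = \frac{145}{119}$ ($E = 2 - \left(\frac{33}{28} - \frac{27}{68}\right) = 2 + \left(- \frac{33}{28} + 27 \cdot \frac{1}{68}\right) = 2 + \left(- \frac{33}{28} + \frac{27}{68}\right) = 2 - \frac{93}{119} = \frac{145}{119} \approx 1.2185$)
$\frac{858 + E}{2213 + 2638} = \frac{858 + \frac{145}{119}}{2213 + 2638} = \frac{102247}{119 \cdot 4851} = \frac{102247}{119} \cdot \frac{1}{4851} = \frac{102247}{577269}$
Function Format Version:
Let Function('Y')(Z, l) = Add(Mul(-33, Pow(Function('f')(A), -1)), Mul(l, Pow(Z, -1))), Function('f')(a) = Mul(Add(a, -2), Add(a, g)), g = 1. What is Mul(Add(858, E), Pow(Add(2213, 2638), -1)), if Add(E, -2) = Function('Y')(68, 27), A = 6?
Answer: Rational(102247, 577269) ≈ 0.17712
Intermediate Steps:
Function('f')(a) = Mul(Add(1, a), Add(-2, a)) (Function('f')(a) = Mul(Add(a, -2), Add(a, 1)) = Mul(Add(-2, a), Add(1, a)) = Mul(Add(1, a), Add(-2, a)))
Function('Y')(Z, l) = Add(Rational(-33, 28), Mul(l, Pow(Z, -1))) (Function('Y')(Z, l) = Add(Mul(-33, Pow(Add(-2, Pow(6, 2), Mul(-1, 6)), -1)), Mul(l, Pow(Z, -1))) = Add(Mul(-33, Pow(Add(-2, 36, -6), -1)), Mul(l, Pow(Z, -1))) = Add(Mul(-33, Pow(28, -1)), Mul(l, Pow(Z, -1))) = Add(Mul(-33, Rational(1, 28)), Mul(l, Pow(Z, -1))) = Add(Rational(-33, 28), Mul(l, Pow(Z, -1))))
E = Rational(145, 119) (E = Add(2, Add(Rational(-33, 28), Mul(27, Pow(68, -1)))) = Add(2, Add(Rational(-33, 28), Mul(27, Rational(1, 68)))) = Add(2, Add(Rational(-33, 28), Rational(27, 68))) = Add(2, Rational(-93, 119)) = Rational(145, 119) ≈ 1.2185)
Mul(Add(858, E), Pow(Add(2213, 2638), -1)) = Mul(Add(858, Rational(145, 119)), Pow(Add(2213, 2638), -1)) = Mul(Rational(102247, 119), Pow(4851, -1)) = Mul(Rational(102247, 119), Rational(1, 4851)) = Rational(102247, 577269)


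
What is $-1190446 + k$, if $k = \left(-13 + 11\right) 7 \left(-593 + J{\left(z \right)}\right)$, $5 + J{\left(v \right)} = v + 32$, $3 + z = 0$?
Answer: $-1182480$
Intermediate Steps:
$z = -3$ ($z = -3 + 0 = -3$)
$J{\left(v \right)} = 27 + v$ ($J{\left(v \right)} = -5 + \left(v + 32\right) = -5 + \left(32 + v\right) = 27 + v$)
$k = 7966$ ($k = \left(-13 + 11\right) 7 \left(-593 + \left(27 - 3\right)\right) = \left(-2\right) 7 \left(-593 + 24\right) = \left(-14\right) \left(-569\right) = 7966$)
$-1190446 + k = -1190446 + 7966 = -1182480$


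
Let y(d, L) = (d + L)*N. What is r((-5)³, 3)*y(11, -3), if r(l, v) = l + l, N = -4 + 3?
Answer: 2000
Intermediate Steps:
N = -1
y(d, L) = -L - d (y(d, L) = (d + L)*(-1) = (L + d)*(-1) = -L - d)
r(l, v) = 2*l
r((-5)³, 3)*y(11, -3) = (2*(-5)³)*(-1*(-3) - 1*11) = (2*(-125))*(3 - 11) = -250*(-8) = 2000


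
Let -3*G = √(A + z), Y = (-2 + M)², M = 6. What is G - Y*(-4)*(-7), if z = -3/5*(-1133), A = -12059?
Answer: -448 - 8*I*√4445/15 ≈ -448.0 - 35.558*I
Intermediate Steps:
Y = 16 (Y = (-2 + 6)² = 4² = 16)
z = 3399/5 (z = -3*⅕*(-1133) = -⅗*(-1133) = 3399/5 ≈ 679.80)
G = -8*I*√4445/15 (G = -√(-12059 + 3399/5)/3 = -8*I*√4445/15 ≈ -35.558*I)
G - Y*(-4)*(-7) = -8*I*√4445/15 - 16*(-4)*(-7) = -8*I*√4445/15 - (-64)*(-7) = -8*I*√4445/15 - 1*448 = -8*I*√4445/15 - 448 = -448 - 8*I*√4445/15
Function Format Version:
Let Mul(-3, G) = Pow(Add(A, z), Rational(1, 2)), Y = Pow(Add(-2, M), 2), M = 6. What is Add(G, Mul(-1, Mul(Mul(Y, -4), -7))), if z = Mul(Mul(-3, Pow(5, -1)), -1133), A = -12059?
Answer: Add(-448, Mul(Rational(-8, 15), I, Pow(4445, Rational(1, 2)))) ≈ Add(-448.00, Mul(-35.558, I))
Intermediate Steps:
Y = 16 (Y = Pow(Add(-2, 6), 2) = Pow(4, 2) = 16)
z = Rational(3399, 5) (z = Mul(Mul(-3, Rational(1, 5)), -1133) = Mul(Rational(-3, 5), -1133) = Rational(3399, 5) ≈ 679.80)
G = Mul(Rational(-8, 15), I, Pow(4445, Rational(1, 2))) (G = Mul(Rational(-1, 3), Pow(Add(-12059, Rational(3399, 5)), Rational(1, 2))) = Mul(Rational(-1, 3), Pow(Rational(-56896, 5), Rational(1, 2))) = Mul(Rational(-1, 3), Mul(Rational(8, 5), I, Pow(4445, Rational(1, 2)))) = Mul(Rational(-8, 15), I, Pow(4445, Rational(1, 2))) ≈ Mul(-35.558, I))
Add(G, Mul(-1, Mul(Mul(Y, -4), -7))) = Add(Mul(Rational(-8, 15), I, Pow(4445, Rational(1, 2))), Mul(-1, Mul(Mul(16, -4), -7))) = Add(Mul(Rational(-8, 15), I, Pow(4445, Rational(1, 2))), Mul(-1, Mul(-64, -7))) = Add(Mul(Rational(-8, 15), I, Pow(4445, Rational(1, 2))), Mul(-1, 448)) = Add(Mul(Rational(-8, 15), I, Pow(4445, Rational(1, 2))), -448) = Add(-448, Mul(Rational(-8, 15), I, Pow(4445, Rational(1, 2))))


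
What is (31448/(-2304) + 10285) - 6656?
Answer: 1041221/288 ≈ 3615.4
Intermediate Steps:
(31448/(-2304) + 10285) - 6656 = (31448*(-1/2304) + 10285) - 6656 = (-3931/288 + 10285) - 6656 = 2958149/288 - 6656 = 1041221/288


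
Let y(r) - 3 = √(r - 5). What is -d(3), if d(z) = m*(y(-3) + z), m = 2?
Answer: -12 - 4*I*√2 ≈ -12.0 - 5.6569*I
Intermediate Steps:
y(r) = 3 + √(-5 + r) (y(r) = 3 + √(r - 5) = 3 + √(-5 + r))
d(z) = 6 + 2*z + 4*I*√2 (d(z) = 2*((3 + √(-5 - 3)) + z) = 2*((3 + √(-8)) + z) = 2*((3 + 2*I*√2) + z) = 2*(3 + z + 2*I*√2) = 6 + 2*z + 4*I*√2)
-d(3) = -(6 + 2*3 + 4*I*√2) = -(6 + 6 + 4*I*√2) = -(12 + 4*I*√2) = -12 - 4*I*√2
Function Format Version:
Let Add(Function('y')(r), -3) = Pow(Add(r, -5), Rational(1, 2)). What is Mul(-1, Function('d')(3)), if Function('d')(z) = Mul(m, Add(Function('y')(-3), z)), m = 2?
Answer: Add(-12, Mul(-4, I, Pow(2, Rational(1, 2)))) ≈ Add(-12.000, Mul(-5.6569, I))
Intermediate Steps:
Function('y')(r) = Add(3, Pow(Add(-5, r), Rational(1, 2))) (Function('y')(r) = Add(3, Pow(Add(r, -5), Rational(1, 2))) = Add(3, Pow(Add(-5, r), Rational(1, 2))))
Function('d')(z) = Add(6, Mul(2, z), Mul(4, I, Pow(2, Rational(1, 2)))) (Function('d')(z) = Mul(2, Add(Add(3, Pow(Add(-5, -3), Rational(1, 2))), z)) = Mul(2, Add(Add(3, Pow(-8, Rational(1, 2))), z)) = Mul(2, Add(Add(3, Mul(2, I, Pow(2, Rational(1, 2)))), z)) = Mul(2, Add(3, z, Mul(2, I, Pow(2, Rational(1, 2))))) = Add(6, Mul(2, z), Mul(4, I, Pow(2, Rational(1, 2)))))
Mul(-1, Function('d')(3)) = Mul(-1, Add(6, Mul(2, 3), Mul(4, I, Pow(2, Rational(1, 2))))) = Mul(-1, Add(6, 6, Mul(4, I, Pow(2, Rational(1, 2))))) = Mul(-1, Add(12, Mul(4, I, Pow(2, Rational(1, 2))))) = Add(-12, Mul(-4, I, Pow(2, Rational(1, 2))))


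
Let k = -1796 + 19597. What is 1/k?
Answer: 1/17801 ≈ 5.6177e-5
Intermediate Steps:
k = 17801
1/k = 1/17801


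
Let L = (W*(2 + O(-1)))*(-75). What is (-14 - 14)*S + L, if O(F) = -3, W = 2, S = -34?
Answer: 1102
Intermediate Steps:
L = 150 (L = (2*(2 - 3))*(-75) = (2*(-1))*(-75) = -2*(-75) = 150)
(-14 - 14)*S + L = (-14 - 14)*(-34) + 150 = -28*(-34) + 150 = 952 + 150 = 1102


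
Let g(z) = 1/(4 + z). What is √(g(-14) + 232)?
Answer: √23190/10 ≈ 15.228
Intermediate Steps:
√(g(-14) + 232) = √(1/(4 - 14) + 232) = √(1/(-10) + 232) = √(-⅒ + 232) = √(2319/10) = √23190/10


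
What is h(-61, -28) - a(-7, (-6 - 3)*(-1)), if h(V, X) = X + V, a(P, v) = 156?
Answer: -245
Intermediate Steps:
h(V, X) = V + X
h(-61, -28) - a(-7, (-6 - 3)*(-1)) = (-61 - 28) - 1*156 = -89 - 156 = -245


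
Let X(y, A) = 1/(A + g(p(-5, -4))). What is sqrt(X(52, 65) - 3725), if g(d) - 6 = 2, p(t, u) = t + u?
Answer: 2*I*sqrt(4962613)/73 ≈ 61.033*I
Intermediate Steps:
g(d) = 8 (g(d) = 6 + 2 = 8)
X(y, A) = 1/(8 + A) (X(y, A) = 1/(A + 8) = 1/(8 + A))
sqrt(X(52, 65) - 3725) = sqrt(1/(8 + 65) - 3725) = sqrt(1/73 - 3725) = sqrt(-271924/73) = 2*I*sqrt(4962613)/73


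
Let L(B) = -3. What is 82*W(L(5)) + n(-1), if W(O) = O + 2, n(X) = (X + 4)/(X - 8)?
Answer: -247/3 ≈ -82.333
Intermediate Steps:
n(X) = (4 + X)/(-8 + X)
W(O) = 2 + O
82*W(L(5)) + n(-1) = 82*(2 - 3) + (4 - 1)/(-8 - 1) = 82*(-1) + 3/(-9) = -82 - 1/9*3 = -82 - 1/3 = -247/3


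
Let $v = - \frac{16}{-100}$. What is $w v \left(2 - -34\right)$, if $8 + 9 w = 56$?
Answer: $\frac{768}{25} \approx 30.72$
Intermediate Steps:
$w = \frac{16}{3}$ ($w = - \frac{8}{9} + \frac{1}{9} \cdot 56 = - \frac{8}{9} + \frac{56}{9} = \frac{16}{3} \approx 5.3333$)
$v = \frac{4}{25}$ ($v = \left(-16\right) \left(- \frac{1}{100}\right) = \frac{4}{25} \approx 0.16$)
$w v \left(2 - -34\right) = \frac{16}{3} \cdot \frac{4}{25} \left(2 - -34\right) = \frac{64 \left(2 + 34\right)}{75} = \frac{64}{75} \cdot 36 = \frac{768}{25}$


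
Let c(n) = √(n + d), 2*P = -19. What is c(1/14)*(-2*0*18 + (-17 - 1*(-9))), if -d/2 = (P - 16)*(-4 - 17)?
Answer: -4*I*√209902/7 ≈ -261.8*I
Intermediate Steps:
P = -19/2 (P = (½)*(-19) = -19/2 ≈ -9.5000)
d = -1071 (d = -2*(-19/2 - 16)*(-4 - 17) = -(-51)*(-21) = -2*1071/2 = -1071)
c(n) = √(-1071 + n) (c(n) = √(n - 1071) = √(-1071 + n))
c(1/14)*(-2*0*18 + (-17 - 1*(-9))) = √(-1071 + 1/14)*(-2*0*18 + (-17 - 1*(-9))) = √(-1071 + 1/14)*(0*18 + (-17 + 9)) = √(-14993/14)*(0 - 8) = (I*√209902/14)*(-8) = -4*I*√209902/7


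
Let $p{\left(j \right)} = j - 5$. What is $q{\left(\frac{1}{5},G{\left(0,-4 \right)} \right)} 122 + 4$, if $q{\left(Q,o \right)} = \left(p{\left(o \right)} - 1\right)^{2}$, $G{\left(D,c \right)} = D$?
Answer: $4396$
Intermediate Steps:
$p{\left(j \right)} = -5 + j$ ($p{\left(j \right)} = j - 5 = -5 + j$)
$q{\left(Q,o \right)} = \left(-6 + o\right)^{2}$ ($q{\left(Q,o \right)} = \left(\left(-5 + o\right) - 1\right)^{2} = \left(-6 + o\right)^{2}$)
$q{\left(\frac{1}{5},G{\left(0,-4 \right)} \right)} 122 + 4 = \left(-6 + 0\right)^{2} \cdot 122 + 4 = \left(-6\right)^{2} \cdot 122 + 4 = 36 \cdot 122 + 4 = 4392 + 4 = 4396$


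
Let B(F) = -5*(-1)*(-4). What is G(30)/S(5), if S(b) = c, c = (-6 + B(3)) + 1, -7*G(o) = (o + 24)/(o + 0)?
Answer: 9/875 ≈ 0.010286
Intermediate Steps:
B(F) = -20 (B(F) = 5*(-4) = -20)
G(o) = -(24 + o)/(7*o) (G(o) = -(o + 24)/(7*(o + 0)) = -(24 + o)/(7*o))
c = -25 (c = (-6 - 20) + 1 = -26 + 1 = -25)
S(b) = -25
G(30)/S(5) = ((⅐)*(-24 - 1*30)/30)/(-25) = ((⅐)*(1/30)*(-24 - 30))*(-1/25) = ((⅐)*(1/30)*(-54))*(-1/25) = -9/35*(-1/25) = 9/875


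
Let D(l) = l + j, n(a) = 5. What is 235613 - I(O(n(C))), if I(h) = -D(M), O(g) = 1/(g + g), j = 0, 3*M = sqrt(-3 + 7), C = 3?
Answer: 706841/3 ≈ 2.3561e+5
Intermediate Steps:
M = 2/3 (M = sqrt(-3 + 7)/3 = sqrt(4)/3 = (1/3)*2 = 2/3 ≈ 0.66667)
O(g) = 1/(2*g)
D(l) = l (D(l) = l + 0 = l)
I(h) = -2/3 (I(h) = -1*2/3 = -2/3)
235613 - I(O(n(C))) = 235613 - 1*(-2/3) = 235613 + 2/3 = 706841/3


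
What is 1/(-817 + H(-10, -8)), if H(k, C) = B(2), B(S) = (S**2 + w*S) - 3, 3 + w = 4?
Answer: -1/814 ≈ -0.0012285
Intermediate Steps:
w = 1 (w = -3 + 4 = 1)
B(S) = -3 + S + S**2 (B(S) = (S**2 + 1*S) - 3 = (S**2 + S) - 3 = (S + S**2) - 3 = -3 + S + S**2)
H(k, C) = 3 (H(k, C) = -3 + 2 + 2**2 = -3 + 2 + 4 = 3)
1/(-817 + H(-10, -8)) = 1/(-817 + 3) = 1/(-814) = -1/814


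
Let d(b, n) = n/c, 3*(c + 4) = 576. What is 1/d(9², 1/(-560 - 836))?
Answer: -262448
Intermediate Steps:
c = 188 (c = -4 + (⅓)*576 = -4 + 192 = 188)
d(b, n) = n/188
1/d(9², 1/(-560 - 836)) = 1/(1/(188*(-560 - 836))) = 1/((1/188)/(-1396)) = 1/((1/188)*(-1/1396)) = 1/(-1/262448) = -262448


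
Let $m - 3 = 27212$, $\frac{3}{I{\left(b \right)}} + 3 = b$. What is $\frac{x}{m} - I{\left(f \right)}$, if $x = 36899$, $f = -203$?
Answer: $\frac{7682839}{5606290} \approx 1.3704$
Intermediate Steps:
$I{\left(b \right)} = \frac{3}{-3 + b}$
$m = 27215$ ($m = 3 + 27212 = 27215$)
$\frac{x}{m} - I{\left(f \right)} = \frac{36899}{27215} - \frac{3}{-3 - 203} = 36899 \cdot \frac{1}{27215} - \frac{3}{-206} = \frac{36899}{27215} - 3 \left(- \frac{1}{206}\right) = \frac{36899}{27215} - - \frac{3}{206} = \frac{36899}{27215} + \frac{3}{206} = \frac{7682839}{5606290}$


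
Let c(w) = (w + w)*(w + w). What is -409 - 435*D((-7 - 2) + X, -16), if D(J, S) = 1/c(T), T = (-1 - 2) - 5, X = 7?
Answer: -105139/256 ≈ -410.70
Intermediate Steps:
T = -8 (T = -3 - 5 = -8)
c(w) = 4*w² (c(w) = (2*w)*(2*w) = 4*w²)
D(J, S) = 1/256 (D(J, S) = 1/(4*(-8)²) = 1/(4*64) = 1/256)
-409 - 435*D((-7 - 2) + X, -16) = -409 - 435*1/256 = -409 - 435/256 = -105139/256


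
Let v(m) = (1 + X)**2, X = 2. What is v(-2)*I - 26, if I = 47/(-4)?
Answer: -527/4 ≈ -131.75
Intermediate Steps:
v(m) = 9 (v(m) = (1 + 2)**2 = 3**2 = 9)
I = -47/4 (I = 47*(-1/4) = -47/4 ≈ -11.750)
v(-2)*I - 26 = 9*(-47/4) - 26 = -423/4 - 26 = -527/4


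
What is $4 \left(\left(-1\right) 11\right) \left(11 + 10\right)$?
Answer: $-924$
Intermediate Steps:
$4 \left(\left(-1\right) 11\right) \left(11 + 10\right) = 4 \left(-11\right) 21 = \left(-44\right) 21 = -924$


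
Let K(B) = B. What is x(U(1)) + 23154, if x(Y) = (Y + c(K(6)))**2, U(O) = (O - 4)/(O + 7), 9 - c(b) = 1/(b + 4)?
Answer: 37162681/1600 ≈ 23227.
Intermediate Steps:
c(b) = 9 - 1/(4 + b) (c(b) = 9 - 1/(b + 4) = 9 - 1/(4 + b))
U(O) = (-4 + O)/(7 + O)
x(Y) = (89/10 + Y)**2 (x(Y) = (Y + (35 + 9*6)/(4 + 6))**2 = (Y + (35 + 54)/10)**2 = (Y + (1/10)*89)**2 = (Y + 89/10)**2 = (89/10 + Y)**2)
x(U(1)) + 23154 = (89 + 10*((-4 + 1)/(7 + 1)))**2/100 + 23154 = (89 + 10*(-3/8))**2/100 + 23154 = (89 - 15/4)**2/100 + 23154 = (341/4)**2/100 + 23154 = (1/100)*(116281/16) + 23154 = 116281/1600 + 23154 = 37162681/1600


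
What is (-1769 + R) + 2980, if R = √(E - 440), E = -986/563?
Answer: 1211 + 3*I*√15557942/563 ≈ 1211.0 + 21.018*I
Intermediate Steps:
E = -986/563 (E = -986*1/563 = -986/563 ≈ -1.7513)
R = 3*I*√15557942/563 (R = √(-986/563 - 440) = √(-248706/563) = 3*I*√15557942/563 ≈ 21.018*I)
(-1769 + R) + 2980 = (-1769 + 3*I*√15557942/563) + 2980 = 1211 + 3*I*√15557942/563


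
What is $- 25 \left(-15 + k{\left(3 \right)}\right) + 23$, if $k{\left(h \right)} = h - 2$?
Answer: $373$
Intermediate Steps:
$k{\left(h \right)} = -2 + h$ ($k{\left(h \right)} = h - 2 = -2 + h$)
$- 25 \left(-15 + k{\left(3 \right)}\right) + 23 = - 25 \left(-15 + \left(-2 + 3\right)\right) + 23 = - 25 \left(-15 + 1\right) + 23 = \left(-25\right) \left(-14\right) + 23 = 350 + 23 = 373$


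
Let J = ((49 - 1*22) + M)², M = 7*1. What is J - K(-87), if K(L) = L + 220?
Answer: 1023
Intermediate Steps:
K(L) = 220 + L
M = 7
J = 1156 (J = ((49 - 1*22) + 7)² = ((49 - 22) + 7)² = (27 + 7)² = 34² = 1156)
J - K(-87) = 1156 - (220 - 87) = 1156 - 1*133 = 1156 - 133 = 1023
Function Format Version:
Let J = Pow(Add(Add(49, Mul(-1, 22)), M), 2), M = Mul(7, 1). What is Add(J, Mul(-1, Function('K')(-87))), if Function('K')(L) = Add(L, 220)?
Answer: 1023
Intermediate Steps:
Function('K')(L) = Add(220, L)
M = 7
J = 1156 (J = Pow(Add(Add(49, Mul(-1, 22)), 7), 2) = Pow(Add(Add(49, -22), 7), 2) = Pow(Add(27, 7), 2) = Pow(34, 2) = 1156)
Add(J, Mul(-1, Function('K')(-87))) = Add(1156, Mul(-1, Add(220, -87))) = Add(1156, Mul(-1, 133)) = Add(1156, -133) = 1023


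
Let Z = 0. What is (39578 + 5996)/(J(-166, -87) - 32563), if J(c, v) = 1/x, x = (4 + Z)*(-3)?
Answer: -546888/390757 ≈ -1.3996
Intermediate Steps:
x = -12 (x = (4 + 0)*(-3) = 4*(-3) = -12)
J(c, v) = -1/12 (J(c, v) = 1/(-12) = -1/12)
(39578 + 5996)/(J(-166, -87) - 32563) = (39578 + 5996)/(-1/12 - 32563) = 45574/(-390757/12) = 45574*(-12/390757) = -546888/390757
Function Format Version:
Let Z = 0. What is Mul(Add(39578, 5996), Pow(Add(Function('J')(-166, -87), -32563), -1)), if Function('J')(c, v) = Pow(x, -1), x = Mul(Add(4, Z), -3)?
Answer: Rational(-546888, 390757) ≈ -1.3996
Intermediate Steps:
x = -12 (x = Mul(Add(4, 0), -3) = Mul(4, -3) = -12)
Function('J')(c, v) = Rational(-1, 12) (Function('J')(c, v) = Pow(-12, -1) = Rational(-1, 12))
Mul(Add(39578, 5996), Pow(Add(Function('J')(-166, -87), -32563), -1)) = Mul(Add(39578, 5996), Pow(Add(Rational(-1, 12), -32563), -1)) = Mul(45574, Pow(Rational(-390757, 12), -1)) = Mul(45574, Rational(-12, 390757)) = Rational(-546888, 390757)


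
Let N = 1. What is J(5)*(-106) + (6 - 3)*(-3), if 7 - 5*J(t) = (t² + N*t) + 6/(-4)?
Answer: 2234/5 ≈ 446.80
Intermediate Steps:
J(t) = 17/10 - t/5 - t²/5 (J(t) = 7/5 - ((t² + 1*t) + 6/(-4))/5 = 7/5 - ((t² + t) + 6*(-¼))/5 = 7/5 - ((t + t²) - 3/2)/5 = 7/5 - (-3/2 + t + t²)/5 = 7/5 + (3/10 - t/5 - t²/5) = 17/10 - t/5 - t²/5)
J(5)*(-106) + (6 - 3)*(-3) = (17/10 - ⅕*5 - ⅕*5²)*(-106) + (6 - 3)*(-3) = (17/10 - 1 - ⅕*25)*(-106) + 3*(-3) = (17/10 - 1 - 5)*(-106) - 9 = -43/10*(-106) - 9 = 2279/5 - 9 = 2234/5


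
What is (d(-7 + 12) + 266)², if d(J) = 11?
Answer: 76729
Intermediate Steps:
(d(-7 + 12) + 266)² = (11 + 266)² = 277² = 76729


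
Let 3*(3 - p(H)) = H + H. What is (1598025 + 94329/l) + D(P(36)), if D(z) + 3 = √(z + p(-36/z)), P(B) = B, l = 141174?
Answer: 25066583573/15686 + √357/3 ≈ 1.5980e+6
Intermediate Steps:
p(H) = 3 - 2*H/3 (p(H) = 3 - (H + H)/3 = 3 - 2*H/3)
D(z) = -3 + √(3 + z + 24/z) (D(z) = -3 + √(z + (3 - (-24)/z)) = -3 + √(z + (3 + 24/z)) = -3 + √(3 + z + 24/z))
(1598025 + 94329/l) + D(P(36)) = (1598025 + 94329/141174) + (-3 + √(3 + 36 + 24/36)) = (1598025 + 94329*(1/141174)) + (-3 + √(3 + 36 + 24*(1/36))) = (1598025 + 10481/15686) + (-3 + √(3 + 36 + ⅔)) = 25066630631/15686 + (-3 + √(119/3)) = 25066630631/15686 + (-3 + √357/3) = 25066583573/15686 + √357/3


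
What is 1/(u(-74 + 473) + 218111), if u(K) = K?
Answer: 1/218510 ≈ 4.5764e-6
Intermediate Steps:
1/(u(-74 + 473) + 218111) = 1/((-74 + 473) + 218111) = 1/(399 + 218111) = 1/218510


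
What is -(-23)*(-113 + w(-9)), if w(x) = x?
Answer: -2806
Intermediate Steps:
-(-23)*(-113 + w(-9)) = -(-23)*(-113 - 9) = -(-23)*(-122) = -1*2806 = -2806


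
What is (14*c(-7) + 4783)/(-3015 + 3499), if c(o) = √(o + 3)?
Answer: 4783/484 + 7*I/121 ≈ 9.8822 + 0.057851*I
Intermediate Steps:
c(o) = √(3 + o)
(14*c(-7) + 4783)/(-3015 + 3499) = (14*√(3 - 7) + 4783)/(-3015 + 3499) = (14*√(-4) + 4783)/484 = (14*(2*I) + 4783)*(1/484) = (28*I + 4783)*(1/484) = (4783 + 28*I)*(1/484) = 4783/484 + 7*I/121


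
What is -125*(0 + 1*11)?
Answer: -1375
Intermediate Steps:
-125*(0 + 1*11) = -125*(0 + 11) = -125*11 = -1375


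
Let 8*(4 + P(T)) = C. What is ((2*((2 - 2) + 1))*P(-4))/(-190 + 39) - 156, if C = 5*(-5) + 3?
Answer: -47085/302 ≈ -155.91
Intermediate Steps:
C = -22 (C = -25 + 3 = -22)
P(T) = -27/4 (P(T) = -4 + (⅛)*(-22) = -4 - 11/4 = -27/4)
((2*((2 - 2) + 1))*P(-4))/(-190 + 39) - 156 = ((2*((2 - 2) + 1))*(-27/4))/(-190 + 39) - 156 = ((2*(0 + 1))*(-27/4))/(-151) - 156 = -2*1*(-27)/(151*4) - 156 = -2*(-27)/(151*4) - 156 = -1/151*(-27/2) - 156 = 27/302 - 156 = -47085/302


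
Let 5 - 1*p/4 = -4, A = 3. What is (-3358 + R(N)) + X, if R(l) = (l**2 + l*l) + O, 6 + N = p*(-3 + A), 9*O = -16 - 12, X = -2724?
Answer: -54118/9 ≈ -6013.1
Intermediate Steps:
p = 36 (p = 20 - 4*(-4) = 20 + 16 = 36)
O = -28/9 (O = (-16 - 12)/9 = (1/9)*(-28) = -28/9 ≈ -3.1111)
N = -6 (N = -6 + 36*(-3 + 3) = -6 + 36*0 = -6 + 0 = -6)
R(l) = -28/9 + 2*l**2 (R(l) = (l**2 + l*l) - 28/9 = (l**2 + l**2) - 28/9 = 2*l**2 - 28/9 = -28/9 + 2*l**2)
(-3358 + R(N)) + X = (-3358 + (-28/9 + 2*(-6)**2)) - 2724 = (-3358 + (-28/9 + 2*36)) - 2724 = (-3358 + (-28/9 + 72)) - 2724 = (-3358 + 620/9) - 2724 = -29602/9 - 2724 = -54118/9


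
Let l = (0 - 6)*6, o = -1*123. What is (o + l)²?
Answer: 25281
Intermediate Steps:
o = -123
l = -36 (l = -6*6 = -36)
(o + l)² = (-123 - 36)² = (-159)² = 25281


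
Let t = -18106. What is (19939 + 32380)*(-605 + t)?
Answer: -978940809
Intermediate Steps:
(19939 + 32380)*(-605 + t) = (19939 + 32380)*(-605 - 18106) = 52319*(-18711) = -978940809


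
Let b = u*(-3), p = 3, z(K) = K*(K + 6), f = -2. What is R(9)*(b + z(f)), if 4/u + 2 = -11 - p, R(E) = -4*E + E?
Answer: 783/4 ≈ 195.75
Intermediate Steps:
z(K) = K*(6 + K)
R(E) = -3*E
u = -1/4 (u = 4/(-2 + (-11 - 1*3)) = 4/(-2 + (-11 - 3)) = 4/(-2 - 14) = 4/(-16) = 4*(-1/16) = -1/4 ≈ -0.25000)
b = 3/4 (b = -1/4*(-3) = 3/4 ≈ 0.75000)
R(9)*(b + z(f)) = (-3*9)*(3/4 - 2*(6 - 2)) = -27*(3/4 - 2*4) = -27*(3/4 - 8) = -27*(-29/4) = 783/4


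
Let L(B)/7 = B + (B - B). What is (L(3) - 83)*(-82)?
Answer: 5084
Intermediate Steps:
L(B) = 7*B (L(B) = 7*(B + (B - B)) = 7*(B + 0) = 7*B)
(L(3) - 83)*(-82) = (7*3 - 83)*(-82) = (21 - 83)*(-82) = -62*(-82) = 5084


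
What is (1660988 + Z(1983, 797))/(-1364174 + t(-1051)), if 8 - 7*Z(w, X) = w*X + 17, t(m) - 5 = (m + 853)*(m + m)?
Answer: -1435208/947973 ≈ -1.5140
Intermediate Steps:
t(m) = 5 + 2*m*(853 + m) (t(m) = 5 + (m + 853)*(m + m) = 5 + (853 + m)*(2*m) = 5 + 2*m*(853 + m))
Z(w, X) = -9/7 - X*w/7 (Z(w, X) = 8/7 - (w*X + 17)/7 = 8/7 - (X*w + 17)/7 = 8/7 - (17 + X*w)/7 = 8/7 + (-17/7 - X*w/7) = -9/7 - X*w/7)
(1660988 + Z(1983, 797))/(-1364174 + t(-1051)) = (1660988 + (-9/7 - 1/7*797*1983))/(-1364174 + (5 + 2*(-1051)**2 + 1706*(-1051))) = (1660988 + (-9/7 - 1580451/7))/(-1364174 + (5 + 2*1104601 - 1793006)) = (1660988 - 225780)/(-1364174 + (5 + 2209202 - 1793006)) = 1435208/(-1364174 + 416201) = 1435208/(-947973) = 1435208*(-1/947973) = -1435208/947973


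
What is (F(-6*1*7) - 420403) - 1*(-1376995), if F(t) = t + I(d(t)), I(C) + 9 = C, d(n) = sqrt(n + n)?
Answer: 956541 + 2*I*sqrt(21) ≈ 9.5654e+5 + 9.1651*I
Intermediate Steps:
d(n) = sqrt(2)*sqrt(n) (d(n) = sqrt(2*n) = sqrt(2)*sqrt(n))
I(C) = -9 + C
F(t) = -9 + t + sqrt(2)*sqrt(t) (F(t) = t + (-9 + sqrt(2)*sqrt(t)) = -9 + t + sqrt(2)*sqrt(t))
(F(-6*1*7) - 420403) - 1*(-1376995) = ((-9 - 6*1*7 + sqrt(2)*sqrt(-6*1*7)) - 420403) - 1*(-1376995) = ((-9 - 6*7 + sqrt(2)*sqrt(-6*7)) - 420403) + 1376995 = ((-9 - 42 + sqrt(2)*sqrt(-42)) - 420403) + 1376995 = ((-9 - 42 + sqrt(2)*(I*sqrt(42))) - 420403) + 1376995 = ((-9 - 42 + 2*I*sqrt(21)) - 420403) + 1376995 = ((-51 + 2*I*sqrt(21)) - 420403) + 1376995 = (-420454 + 2*I*sqrt(21)) + 1376995 = 956541 + 2*I*sqrt(21)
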